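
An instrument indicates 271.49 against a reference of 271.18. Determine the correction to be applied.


Correction = standard - reading
= 271.18 - 271.49
= -0.3100

-0.3100


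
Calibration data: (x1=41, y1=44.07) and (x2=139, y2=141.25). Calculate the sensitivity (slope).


slope = (y2 - y1) / (x2 - x1)
= (141.25 - 44.07) / (139 - 41)
= 97.1800 / 98
= 0.9916

0.9916


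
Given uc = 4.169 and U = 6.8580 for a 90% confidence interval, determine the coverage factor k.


k = U / uc
k = 6.8580 / 4.169
k = 1.645

1.645


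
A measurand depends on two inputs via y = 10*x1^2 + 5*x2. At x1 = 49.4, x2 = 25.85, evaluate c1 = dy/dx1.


y = 10*x1^2 + 5*x2
dy/dx1 = 2*10*x1
Evaluate at x1 = 49.4: c1 = 20 * 49.4
c1 = 988.0000

988.0000


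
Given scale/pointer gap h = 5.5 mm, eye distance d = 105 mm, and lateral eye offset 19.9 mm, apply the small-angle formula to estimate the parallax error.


error = h * offset / d
= 5.5 * 19.9 / 105
= 1.0424

1.0424


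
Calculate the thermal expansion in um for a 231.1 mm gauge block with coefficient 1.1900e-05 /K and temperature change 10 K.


dL = L * alpha * dT
= 231.1 * 1.1900e-05 * 10
= 0.0275009 mm
dL_um = 0.0275009 * 1000 = 27.5009 um

27.5009


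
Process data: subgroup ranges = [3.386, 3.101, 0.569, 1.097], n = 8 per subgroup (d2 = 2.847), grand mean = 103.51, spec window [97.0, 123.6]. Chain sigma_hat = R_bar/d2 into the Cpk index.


R_bar = (3.386 + 3.101 + 0.569 + 1.097) / 4 = 2.03825
sigma = R_bar / d2 = 2.03825 / 2.847 = 0.71592905
Cp = (USL - LSL)/(6*sigma) = (123.6 - 97.0)/(6*0.71592905) = 6.1924
Cpu = (123.6 - 103.51)/(3*0.71592905) = 9.3538
Cpl = (103.51 - 97.0)/(3*0.71592905) = 3.0310
Cpk = min(Cpu, Cpl) = 3.0310

3.0310


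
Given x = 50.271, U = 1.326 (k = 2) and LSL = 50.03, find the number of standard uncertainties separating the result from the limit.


u = U / k = 1.326 / 2 = 0.663
margin = |LSL - x| = |50.03 - 50.271| = 0.241
z = margin / u = 0.241 / 0.663
z = 0.3635

0.3635


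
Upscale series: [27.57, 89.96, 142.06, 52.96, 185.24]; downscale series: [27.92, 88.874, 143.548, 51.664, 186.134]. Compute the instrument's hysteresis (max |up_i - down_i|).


|27.57 - 27.92| = 0.3500
|89.96 - 88.874| = 1.0860
|142.06 - 143.548| = 1.4880
|52.96 - 51.664| = 1.2960
|185.24 - 186.134| = 0.8940
hysteresis = max(diffs) = 1.4880

1.4880


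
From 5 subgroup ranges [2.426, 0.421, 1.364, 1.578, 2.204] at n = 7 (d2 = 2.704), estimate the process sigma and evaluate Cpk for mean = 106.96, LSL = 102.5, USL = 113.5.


R_bar = (2.426 + 0.421 + 1.364 + 1.578 + 2.204) / 5 = 1.5986
sigma = R_bar / d2 = 1.5986 / 2.704 = 0.59119822
Cp = (USL - LSL)/(6*sigma) = (113.5 - 102.5)/(6*0.59119822) = 3.1010
Cpu = (113.5 - 106.96)/(3*0.59119822) = 3.6874
Cpl = (106.96 - 102.5)/(3*0.59119822) = 2.5147
Cpk = min(Cpu, Cpl) = 2.5147

2.5147


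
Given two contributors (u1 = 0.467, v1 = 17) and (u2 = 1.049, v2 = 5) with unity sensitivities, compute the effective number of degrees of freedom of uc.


uc = sqrt(u1^2 + u2^2) = sqrt(0.467^2 + 1.049^2) = 1.1482552
v_eff = uc^4 / (u1^4/v1 + u2^4/v2)
= 1.1482552^4 / (0.467^4/17 + 1.049^4/5)
= 1.7384159 / 0.24497428
v_eff = 7.0963

7.0963


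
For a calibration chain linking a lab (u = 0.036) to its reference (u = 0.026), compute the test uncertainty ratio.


TUR = u_lab / u_ref
= 0.036 / 0.026
= 1.3846

1.3846


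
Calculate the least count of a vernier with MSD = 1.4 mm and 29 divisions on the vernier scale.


LC = MSD / n_div
= 1.4 / 29
= 0.0483

0.0483


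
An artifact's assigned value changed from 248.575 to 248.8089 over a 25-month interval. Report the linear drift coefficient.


rate = (v2 - v1) / months
= (248.8089 - 248.575) / 25
= 0.2339 / 25
= 0.0094

0.0094


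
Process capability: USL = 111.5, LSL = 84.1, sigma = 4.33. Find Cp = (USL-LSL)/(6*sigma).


Cp = (USL - LSL) / (6 * sigma)
= (111.5 - 84.1) / (6 * 4.33)
= 27.4000 / 25.9800
= 1.0547

1.0547


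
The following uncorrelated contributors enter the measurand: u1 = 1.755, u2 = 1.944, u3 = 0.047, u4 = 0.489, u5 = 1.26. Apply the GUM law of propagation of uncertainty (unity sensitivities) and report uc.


uc = sqrt(1.755^2 + 1.944^2 + 0.047^2 + 0.489^2 + 1.26^2)
uc = sqrt(8.688091)
uc = 2.9476

2.9476


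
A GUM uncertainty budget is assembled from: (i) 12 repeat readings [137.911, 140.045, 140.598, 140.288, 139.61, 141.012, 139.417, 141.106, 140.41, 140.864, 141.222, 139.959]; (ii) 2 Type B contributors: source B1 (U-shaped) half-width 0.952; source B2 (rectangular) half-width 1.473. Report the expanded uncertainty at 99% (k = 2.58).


mean = (137.911 + 140.045 + 140.598 + 140.288 + 139.61 + 141.012 + 139.417 + 141.106 + 140.41 + 140.864 + 141.222 + 139.959) / 12 = 140.2035
s = sqrt(sum((x - mean)^2)/(n-1)) = 0.9272872
u_A = s / sqrt(n) = 0.9272872 / sqrt(12) = 0.26768476
u_B1 = 0.952 / sqrt(2) = 0.67316566
u_B2 = 1.473 / sqrt(3) = 0.85043695
uc = sqrt(0.26768476^2 + 0.67316566^2 + 0.85043695^2) = 1.1171616
U = k * uc = 2.58 * 1.1171616
U = 2.8823

2.8823


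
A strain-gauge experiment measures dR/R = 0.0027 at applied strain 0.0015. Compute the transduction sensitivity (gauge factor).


GF = (dR/R) / epsilon
= 0.0027 / 0.0015
= 1.8000

1.8000


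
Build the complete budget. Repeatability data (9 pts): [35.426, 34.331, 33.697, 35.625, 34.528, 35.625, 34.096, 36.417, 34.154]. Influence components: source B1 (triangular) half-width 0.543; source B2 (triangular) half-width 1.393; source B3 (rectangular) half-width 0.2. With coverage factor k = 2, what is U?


mean = (35.426 + 34.331 + 33.697 + 35.625 + 34.528 + 35.625 + 34.096 + 36.417 + 34.154) / 9 = 34.87766667
s = sqrt(sum((x - mean)^2)/(n-1)) = 0.91767451
u_A = s / sqrt(n) = 0.91767451 / sqrt(9) = 0.3058915
u_B1 = 0.543 / sqrt(6) = 0.22167882
u_B2 = 1.393 / sqrt(6) = 0.56868987
u_B3 = 0.2 / sqrt(3) = 0.11547005
uc = sqrt(0.3058915^2 + 0.22167882^2 + 0.56868987^2 + 0.11547005^2) = 0.69242517
U = k * uc = 2 * 0.69242517
U = 1.3849

1.3849


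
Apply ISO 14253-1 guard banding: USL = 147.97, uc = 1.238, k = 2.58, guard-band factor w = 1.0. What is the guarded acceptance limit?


U = k * uc = 2.58 * 1.238 = 3.19404
guard band g = w * U = 1.0 * 3.19404 = 3.19404
AL = USL - g = 147.97 - 3.19404
AL = 144.7760

144.7760


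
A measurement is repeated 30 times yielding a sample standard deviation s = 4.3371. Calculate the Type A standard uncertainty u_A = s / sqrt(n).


u_A = s / sqrt(n)
u_A = 4.3371 / sqrt(30)
u_A = 4.3371 / 5.4772256
u_A = 0.7918

0.7918


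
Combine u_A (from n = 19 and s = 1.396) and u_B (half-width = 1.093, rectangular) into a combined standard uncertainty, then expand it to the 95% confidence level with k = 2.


u_A = s / sqrt(n) = 1.396 / sqrt(19) = 0.32026436
u_B = half_width / sqrt(3) = 1.093 / sqrt(3) = 0.63104384
uc = sqrt(u_A^2 + u_B^2) = sqrt(0.32026436^2 + 0.63104384^2) = 0.70766206
U = k * uc = 2 * 0.70766206
U = 1.4153

1.4153


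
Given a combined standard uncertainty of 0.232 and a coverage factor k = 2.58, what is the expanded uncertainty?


U = k * uc
U = 2.58 * 0.232
U = 0.5986

0.5986


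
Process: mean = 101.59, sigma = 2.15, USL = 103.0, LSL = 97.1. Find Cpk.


Cpu = (USL - mean) / (3*sigma) = (103.0 - 101.59) / (3*2.15) = 0.2186
Cpl = (mean - LSL) / (3*sigma) = (101.59 - 97.1) / (3*2.15) = 0.6961
Cpk = min(Cpu, Cpl) = 0.2186

0.2186


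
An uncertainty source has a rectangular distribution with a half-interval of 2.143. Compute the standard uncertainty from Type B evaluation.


u_B = half_width / sqrt(3)
u_B = 2.143 / 1.7320508
u_B = 1.2373

1.2373


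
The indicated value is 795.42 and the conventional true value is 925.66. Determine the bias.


Systematic error = measured - true
= 795.42 - 925.66
= -130.2400

-130.2400


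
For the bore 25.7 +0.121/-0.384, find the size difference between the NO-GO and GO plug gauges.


GO = nominal - lower_tol (smallest hole = maximum material condition)
GO = 25.7 - 0.384 = 25.316
NO-GO = nominal + upper_tol (largest hole = least material condition)
NO-GO = 25.7 + 0.121 = 25.821
spread = NO-GO - GO = 25.821 - 25.316 = 0.5050

0.5050


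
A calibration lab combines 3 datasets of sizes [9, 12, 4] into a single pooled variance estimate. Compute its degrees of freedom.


nu = sum_i (n_i - 1)
nu = ((9 - 1) + (12 - 1) + (4 - 1))
nu = 8 + 11 + 3
nu = 22

22


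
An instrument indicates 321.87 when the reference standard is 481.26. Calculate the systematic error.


Systematic error = measured - true
= 321.87 - 481.26
= -159.3900

-159.3900


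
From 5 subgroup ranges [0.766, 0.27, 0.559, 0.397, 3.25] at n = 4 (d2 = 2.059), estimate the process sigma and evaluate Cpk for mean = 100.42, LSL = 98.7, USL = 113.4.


R_bar = (0.766 + 0.27 + 0.559 + 0.397 + 3.25) / 5 = 1.0484
sigma = R_bar / d2 = 1.0484 / 2.059 = 0.50917921
Cp = (USL - LSL)/(6*sigma) = (113.4 - 98.7)/(6*0.50917921) = 4.8117
Cpu = (113.4 - 100.42)/(3*0.50917921) = 8.4973
Cpl = (100.42 - 98.7)/(3*0.50917921) = 1.1260
Cpk = min(Cpu, Cpl) = 1.1260

1.1260


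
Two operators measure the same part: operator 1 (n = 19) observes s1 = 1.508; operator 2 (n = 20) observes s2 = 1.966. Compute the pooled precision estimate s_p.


s_p = sqrt(((n1-1)*s1^2 + (n2-1)*s2^2) / (n1+n2-2))
numerator = (19-1)*1.508^2 + (20-1)*1.966^2 = 40.933152 + 73.437964 = 114.37112
denominator = 19 + 20 - 2 = 37
s_p^2 = 114.37112 / 37 = 3.0911114
s_p = sqrt(3.0911114) = 1.7582

1.7582


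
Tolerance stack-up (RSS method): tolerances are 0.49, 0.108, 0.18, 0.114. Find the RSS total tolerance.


RSS = sqrt(0.49^2 + 0.108^2 + 0.18^2 + 0.114^2)
= sqrt(0.29716)
= 0.5451

0.5451


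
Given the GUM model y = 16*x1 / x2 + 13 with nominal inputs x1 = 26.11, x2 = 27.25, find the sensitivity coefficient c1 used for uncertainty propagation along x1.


y = 16*x1 / x2 + 13
dy/dx1 = 16/x2
Evaluate at x2 = 27.25: c1 = 16 / 27.25
c1 = 0.5872

0.5872


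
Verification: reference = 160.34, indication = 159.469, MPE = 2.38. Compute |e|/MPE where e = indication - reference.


e = indication - reference = 159.469 - 160.34 = -0.8710
|e| = 0.8710
ratio = |e| / MPE = 0.8710 / 2.38
ratio = 0.3660

0.3660


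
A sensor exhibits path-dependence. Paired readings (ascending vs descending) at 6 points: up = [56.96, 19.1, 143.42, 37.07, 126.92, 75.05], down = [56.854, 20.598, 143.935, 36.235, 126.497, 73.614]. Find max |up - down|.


|56.96 - 56.854| = 0.1060
|19.1 - 20.598| = 1.4980
|143.42 - 143.935| = 0.5150
|37.07 - 36.235| = 0.8350
|126.92 - 126.497| = 0.4230
|75.05 - 73.614| = 1.4360
hysteresis = max(diffs) = 1.4980

1.4980


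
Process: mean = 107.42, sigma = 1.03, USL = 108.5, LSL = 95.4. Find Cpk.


Cpu = (USL - mean) / (3*sigma) = (108.5 - 107.42) / (3*1.03) = 0.3495
Cpl = (mean - LSL) / (3*sigma) = (107.42 - 95.4) / (3*1.03) = 3.8900
Cpk = min(Cpu, Cpl) = 0.3495

0.3495


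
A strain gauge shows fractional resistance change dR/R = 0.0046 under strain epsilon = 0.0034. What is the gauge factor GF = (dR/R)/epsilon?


GF = (dR/R) / epsilon
= 0.0046 / 0.0034
= 1.3529

1.3529


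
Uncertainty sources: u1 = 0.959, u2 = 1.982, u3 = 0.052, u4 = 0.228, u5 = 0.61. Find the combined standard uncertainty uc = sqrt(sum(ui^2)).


uc = sqrt(0.959^2 + 1.982^2 + 0.052^2 + 0.228^2 + 0.61^2)
uc = sqrt(5.274793)
uc = 2.2967

2.2967


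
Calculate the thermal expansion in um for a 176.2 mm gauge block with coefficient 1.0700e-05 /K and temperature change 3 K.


dL = L * alpha * dT
= 176.2 * 1.0700e-05 * 3
= 0.0056560 mm
dL_um = 0.0056560 * 1000 = 5.6560 um

5.6560


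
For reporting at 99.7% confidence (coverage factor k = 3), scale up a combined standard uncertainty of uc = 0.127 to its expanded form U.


U = k * uc
U = 3 * 0.127
U = 0.3810

0.3810


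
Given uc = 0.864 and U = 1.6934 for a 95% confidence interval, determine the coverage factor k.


k = U / uc
k = 1.6934 / 0.864
k = 1.96

1.96


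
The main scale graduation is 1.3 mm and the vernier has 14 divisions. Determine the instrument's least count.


LC = MSD / n_div
= 1.3 / 14
= 0.0929

0.0929


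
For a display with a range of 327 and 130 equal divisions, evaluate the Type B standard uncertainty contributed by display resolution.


resolution = range / divisions
resolution = 327 / 130 = 2.5153846
u_res = resolution / (2*sqrt(3))
u_res = 2.5153846 / 3.4641016
u_res = 0.7261

0.7261


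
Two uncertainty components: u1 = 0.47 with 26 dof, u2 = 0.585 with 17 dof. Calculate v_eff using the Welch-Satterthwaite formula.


uc = sqrt(u1^2 + u2^2) = sqrt(0.47^2 + 0.585^2) = 0.75041655
v_eff = uc^4 / (u1^4/v1 + u2^4/v2)
= 0.75041655^4 / (0.47^4/26 + 0.585^4/17)
= 0.31710976 / 0.0087660916
v_eff = 36.1746

36.1746


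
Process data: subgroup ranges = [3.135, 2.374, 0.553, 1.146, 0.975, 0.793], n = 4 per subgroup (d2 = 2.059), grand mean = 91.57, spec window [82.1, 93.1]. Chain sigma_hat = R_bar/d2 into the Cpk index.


R_bar = (3.135 + 2.374 + 0.553 + 1.146 + 0.975 + 0.793) / 6 = 1.496
sigma = R_bar / d2 = 1.496 / 2.059 = 0.72656629
Cp = (USL - LSL)/(6*sigma) = (93.1 - 82.1)/(6*0.72656629) = 2.5233
Cpu = (93.1 - 91.57)/(3*0.72656629) = 0.7019
Cpl = (91.57 - 82.1)/(3*0.72656629) = 4.3446
Cpk = min(Cpu, Cpl) = 0.7019

0.7019


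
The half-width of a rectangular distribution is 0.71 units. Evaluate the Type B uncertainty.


u_B = half_width / sqrt(3)
u_B = 0.71 / 1.7320508
u_B = 0.4099

0.4099


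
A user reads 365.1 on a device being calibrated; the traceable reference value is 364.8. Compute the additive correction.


Correction = standard - reading
= 364.8 - 365.1
= -0.3000

-0.3000


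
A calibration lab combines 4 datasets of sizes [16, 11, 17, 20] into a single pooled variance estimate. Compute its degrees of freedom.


nu = sum_i (n_i - 1)
nu = ((16 - 1) + (11 - 1) + (17 - 1) + (20 - 1))
nu = 15 + 10 + 16 + 19
nu = 60

60


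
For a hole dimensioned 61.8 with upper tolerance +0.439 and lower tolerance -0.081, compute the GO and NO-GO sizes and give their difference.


GO = nominal - lower_tol (smallest hole = maximum material condition)
GO = 61.8 - 0.081 = 61.719
NO-GO = nominal + upper_tol (largest hole = least material condition)
NO-GO = 61.8 + 0.439 = 62.239
spread = NO-GO - GO = 62.239 - 61.719 = 0.5200

0.5200


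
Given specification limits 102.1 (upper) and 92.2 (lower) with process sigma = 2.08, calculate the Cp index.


Cp = (USL - LSL) / (6 * sigma)
= (102.1 - 92.2) / (6 * 2.08)
= 9.9000 / 12.4800
= 0.7933

0.7933


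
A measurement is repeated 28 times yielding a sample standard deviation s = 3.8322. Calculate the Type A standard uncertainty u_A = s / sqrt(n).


u_A = s / sqrt(n)
u_A = 3.8322 / sqrt(28)
u_A = 3.8322 / 5.2915026
u_A = 0.7242

0.7242


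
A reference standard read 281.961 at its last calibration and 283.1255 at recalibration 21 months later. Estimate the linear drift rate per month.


rate = (v2 - v1) / months
= (283.1255 - 281.961) / 21
= 1.1645 / 21
= 0.0555

0.0555


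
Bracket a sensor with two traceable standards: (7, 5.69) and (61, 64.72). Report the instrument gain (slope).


slope = (y2 - y1) / (x2 - x1)
= (64.72 - 5.69) / (61 - 7)
= 59.0300 / 54
= 1.0931

1.0931


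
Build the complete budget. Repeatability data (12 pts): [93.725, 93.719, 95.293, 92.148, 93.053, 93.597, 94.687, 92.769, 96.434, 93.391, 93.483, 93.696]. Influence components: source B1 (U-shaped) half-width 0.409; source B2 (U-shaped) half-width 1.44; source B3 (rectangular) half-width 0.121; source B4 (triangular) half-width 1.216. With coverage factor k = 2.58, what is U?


mean = (93.725 + 93.719 + 95.293 + 92.148 + 93.053 + 93.597 + 94.687 + 92.769 + 96.434 + 93.391 + 93.483 + 93.696) / 12 = 93.83291667
s = sqrt(sum((x - mean)^2)/(n-1)) = 1.1529735
u_A = s / sqrt(n) = 1.1529735 / sqrt(12) = 0.33283478
u_B1 = 0.409 / sqrt(2) = 0.28920667
u_B2 = 1.44 / sqrt(2) = 1.0182338
u_B3 = 0.121 / sqrt(3) = 0.069859383
u_B4 = 1.216 / sqrt(6) = 0.49642992
uc = sqrt(0.33283478^2 + 0.28920667^2 + 1.0182338^2 + 0.069859383^2 + 0.49642992^2) = 1.217597
U = k * uc = 2.58 * 1.217597
U = 3.1414

3.1414


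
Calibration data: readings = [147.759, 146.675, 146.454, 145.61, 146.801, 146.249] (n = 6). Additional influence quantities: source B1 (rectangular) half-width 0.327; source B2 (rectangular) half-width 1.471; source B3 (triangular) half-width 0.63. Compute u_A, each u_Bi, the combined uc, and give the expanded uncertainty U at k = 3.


mean = (147.759 + 146.675 + 146.454 + 145.61 + 146.801 + 146.249) / 6 = 146.5913333
s = sqrt(sum((x - mean)^2)/(n-1)) = 0.70900964
u_A = s / sqrt(n) = 0.70900964 / sqrt(6) = 0.28945197
u_B1 = 0.327 / sqrt(3) = 0.18879354
u_B2 = 1.471 / sqrt(3) = 0.84928225
u_B3 = 0.63 / sqrt(6) = 0.25719642
uc = sqrt(0.28945197^2 + 0.18879354^2 + 0.84928225^2 + 0.25719642^2) = 0.95228976
U = k * uc = 3 * 0.95228976
U = 2.8569

2.8569


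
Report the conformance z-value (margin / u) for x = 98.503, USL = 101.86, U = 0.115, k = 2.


u = U / k = 0.115 / 2 = 0.0575
margin = |USL - x| = |101.86 - 98.503| = 3.357
z = margin / u = 3.357 / 0.0575
z = 58.3826

58.3826


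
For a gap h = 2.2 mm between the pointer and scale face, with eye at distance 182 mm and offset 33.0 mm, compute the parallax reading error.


error = h * offset / d
= 2.2 * 33.0 / 182
= 0.3989

0.3989


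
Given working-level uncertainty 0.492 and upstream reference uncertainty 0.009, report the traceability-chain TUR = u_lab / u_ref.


TUR = u_lab / u_ref
= 0.492 / 0.009
= 54.6667

54.6667


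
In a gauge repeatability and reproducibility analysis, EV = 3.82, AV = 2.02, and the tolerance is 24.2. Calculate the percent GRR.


GRR = sqrt(EV^2 + AV^2) = sqrt(3.82^2 + 2.02^2) = 4.3212035
%GRR = GRR / tol * 100 = 4.3212035 / 24.2 * 100
%GRR = 17.8562

17.8562


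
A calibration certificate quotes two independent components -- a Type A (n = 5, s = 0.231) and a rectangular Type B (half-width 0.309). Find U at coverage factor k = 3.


u_A = s / sqrt(n) = 0.231 / sqrt(5) = 0.10330634
u_B = half_width / sqrt(3) = 0.309 / sqrt(3) = 0.17840123
uc = sqrt(u_A^2 + u_B^2) = sqrt(0.10330634^2 + 0.17840123^2) = 0.20615334
U = k * uc = 3 * 0.20615334
U = 0.6185

0.6185


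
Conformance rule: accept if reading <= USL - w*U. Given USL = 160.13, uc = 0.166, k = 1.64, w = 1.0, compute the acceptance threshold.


U = k * uc = 1.64 * 0.166 = 0.27224
guard band g = w * U = 1.0 * 0.27224 = 0.27224
AL = USL - g = 160.13 - 0.27224
AL = 159.8578

159.8578


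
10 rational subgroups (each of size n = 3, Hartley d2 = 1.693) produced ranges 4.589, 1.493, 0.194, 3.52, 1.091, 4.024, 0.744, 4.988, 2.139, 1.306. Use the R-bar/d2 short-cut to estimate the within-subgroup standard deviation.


R_bar = (4.589 + 1.493 + 0.194 + 3.52 + 1.091 + 4.024 + 0.744 + 4.988 + 2.139 + 1.306) / 10
R_bar = 24.088 / 10 = 2.4088
sigma_hat = R_bar / d2 = 2.4088 / 1.693 = 1.4228

1.4228


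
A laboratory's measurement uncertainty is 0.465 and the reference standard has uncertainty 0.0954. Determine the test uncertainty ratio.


TUR = u_lab / u_ref
= 0.465 / 0.0954
= 4.8742

4.8742


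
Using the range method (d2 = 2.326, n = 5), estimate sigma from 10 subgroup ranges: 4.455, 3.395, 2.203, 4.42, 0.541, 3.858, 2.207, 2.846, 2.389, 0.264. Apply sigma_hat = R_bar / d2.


R_bar = (4.455 + 3.395 + 2.203 + 4.42 + 0.541 + 3.858 + 2.207 + 2.846 + 2.389 + 0.264) / 10
R_bar = 26.578 / 10 = 2.6578
sigma_hat = R_bar / d2 = 2.6578 / 2.326 = 1.1426

1.1426


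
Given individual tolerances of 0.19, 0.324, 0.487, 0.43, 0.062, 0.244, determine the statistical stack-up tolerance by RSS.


RSS = sqrt(0.19^2 + 0.324^2 + 0.487^2 + 0.43^2 + 0.062^2 + 0.244^2)
= sqrt(0.626525)
= 0.7915

0.7915


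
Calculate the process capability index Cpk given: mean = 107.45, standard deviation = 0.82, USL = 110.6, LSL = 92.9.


Cpu = (USL - mean) / (3*sigma) = (110.6 - 107.45) / (3*0.82) = 1.2805
Cpl = (mean - LSL) / (3*sigma) = (107.45 - 92.9) / (3*0.82) = 5.9146
Cpk = min(Cpu, Cpl) = 1.2805

1.2805


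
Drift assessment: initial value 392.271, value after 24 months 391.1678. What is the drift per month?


rate = (v2 - v1) / months
= (391.1678 - 392.271) / 24
= -1.1032 / 24
= -0.0460

-0.0460


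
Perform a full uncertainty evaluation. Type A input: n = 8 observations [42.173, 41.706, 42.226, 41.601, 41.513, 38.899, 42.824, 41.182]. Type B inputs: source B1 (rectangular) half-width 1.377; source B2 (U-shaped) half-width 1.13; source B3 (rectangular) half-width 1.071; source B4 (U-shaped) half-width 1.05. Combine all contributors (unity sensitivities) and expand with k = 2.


mean = (42.173 + 41.706 + 42.226 + 41.601 + 41.513 + 38.899 + 42.824 + 41.182) / 8 = 41.5155
s = sqrt(sum((x - mean)^2)/(n-1)) = 1.1741374
u_A = s / sqrt(n) = 1.1741374 / sqrt(8) = 0.41512026
u_B1 = 1.377 / sqrt(3) = 0.79501132
u_B2 = 1.13 / sqrt(2) = 0.79903066
u_B3 = 1.071 / sqrt(3) = 0.61834214
u_B4 = 1.05 / sqrt(2) = 0.74246212
uc = sqrt(0.41512026^2 + 0.79501132^2 + 0.79903066^2 + 0.61834214^2 + 0.74246212^2) = 1.5415625
U = k * uc = 2 * 1.5415625
U = 3.0831

3.0831


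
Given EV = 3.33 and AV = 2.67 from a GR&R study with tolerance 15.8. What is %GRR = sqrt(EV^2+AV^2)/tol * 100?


GRR = sqrt(EV^2 + AV^2) = sqrt(3.33^2 + 2.67^2) = 4.2682315
%GRR = GRR / tol * 100 = 4.2682315 / 15.8 * 100
%GRR = 27.0141

27.0141


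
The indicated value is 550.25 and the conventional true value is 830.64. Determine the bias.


Systematic error = measured - true
= 550.25 - 830.64
= -280.3900

-280.3900


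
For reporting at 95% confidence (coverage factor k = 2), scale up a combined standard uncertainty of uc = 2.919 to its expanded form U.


U = k * uc
U = 2 * 2.919
U = 5.8380

5.8380


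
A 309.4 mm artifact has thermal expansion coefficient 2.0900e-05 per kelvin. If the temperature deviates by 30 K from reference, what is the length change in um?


dL = L * alpha * dT
= 309.4 * 2.0900e-05 * 30
= 0.1939938 mm
dL_um = 0.1939938 * 1000 = 193.9938 um

193.9938


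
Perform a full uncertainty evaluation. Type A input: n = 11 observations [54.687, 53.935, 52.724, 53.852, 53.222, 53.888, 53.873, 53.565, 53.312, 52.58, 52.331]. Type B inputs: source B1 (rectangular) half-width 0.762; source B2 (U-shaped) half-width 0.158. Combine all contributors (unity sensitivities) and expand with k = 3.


mean = (54.687 + 53.935 + 52.724 + 53.852 + 53.222 + 53.888 + 53.873 + 53.565 + 53.312 + 52.58 + 52.331) / 11 = 53.45172727
s = sqrt(sum((x - mean)^2)/(n-1)) = 0.70129367
u_A = s / sqrt(n) = 0.70129367 / sqrt(11) = 0.211448
u_B1 = 0.762 / sqrt(3) = 0.43994091
u_B2 = 0.158 / sqrt(2) = 0.11172287
uc = sqrt(0.211448^2 + 0.43994091^2 + 0.11172287^2) = 0.50073971
U = k * uc = 3 * 0.50073971
U = 1.5022

1.5022


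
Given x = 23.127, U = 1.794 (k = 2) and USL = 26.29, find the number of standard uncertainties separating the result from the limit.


u = U / k = 1.794 / 2 = 0.897
margin = |USL - x| = |26.29 - 23.127| = 3.163
z = margin / u = 3.163 / 0.897
z = 3.5262

3.5262


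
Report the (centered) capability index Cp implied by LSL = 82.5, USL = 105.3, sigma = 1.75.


Cp = (USL - LSL) / (6 * sigma)
= (105.3 - 82.5) / (6 * 1.75)
= 22.8000 / 10.5000
= 2.1714

2.1714


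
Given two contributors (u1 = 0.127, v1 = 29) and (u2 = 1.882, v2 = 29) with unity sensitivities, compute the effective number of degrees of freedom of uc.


uc = sqrt(u1^2 + u2^2) = sqrt(0.127^2 + 1.882^2) = 1.8862802
v_eff = uc^4 / (u1^4/v1 + u2^4/v2)
= 1.8862802^4 / (0.127^4/29 + 1.882^4/29)
= 12.659741 / 0.43260296
v_eff = 29.2641

29.2641


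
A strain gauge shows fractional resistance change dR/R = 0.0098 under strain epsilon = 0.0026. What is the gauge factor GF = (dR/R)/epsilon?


GF = (dR/R) / epsilon
= 0.0098 / 0.0026
= 3.7692

3.7692


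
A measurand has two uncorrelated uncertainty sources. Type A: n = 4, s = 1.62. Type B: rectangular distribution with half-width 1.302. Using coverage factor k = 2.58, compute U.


u_A = s / sqrt(n) = 1.62 / sqrt(4) = 0.81
u_B = half_width / sqrt(3) = 1.302 / sqrt(3) = 0.75171005
uc = sqrt(u_A^2 + u_B^2) = sqrt(0.81^2 + 0.75171005^2) = 1.1050647
U = k * uc = 2.58 * 1.1050647
U = 2.8511

2.8511


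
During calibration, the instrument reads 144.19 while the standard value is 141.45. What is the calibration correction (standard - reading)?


Correction = standard - reading
= 141.45 - 144.19
= -2.7400

-2.7400


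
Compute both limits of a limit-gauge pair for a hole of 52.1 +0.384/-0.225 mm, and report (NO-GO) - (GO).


GO = nominal - lower_tol (smallest hole = maximum material condition)
GO = 52.1 - 0.225 = 51.875
NO-GO = nominal + upper_tol (largest hole = least material condition)
NO-GO = 52.1 + 0.384 = 52.484
spread = NO-GO - GO = 52.484 - 51.875 = 0.6090

0.6090


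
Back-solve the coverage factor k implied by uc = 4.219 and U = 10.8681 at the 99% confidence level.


k = U / uc
k = 10.8681 / 4.219
k = 2.576

2.576


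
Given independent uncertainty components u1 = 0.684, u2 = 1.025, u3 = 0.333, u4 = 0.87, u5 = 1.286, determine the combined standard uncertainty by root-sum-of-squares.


uc = sqrt(0.684^2 + 1.025^2 + 0.333^2 + 0.87^2 + 1.286^2)
uc = sqrt(4.040066)
uc = 2.0100

2.0100


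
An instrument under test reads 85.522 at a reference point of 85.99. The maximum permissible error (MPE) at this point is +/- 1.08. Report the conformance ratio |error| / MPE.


e = indication - reference = 85.522 - 85.99 = -0.4680
|e| = 0.4680
ratio = |e| / MPE = 0.4680 / 1.08
ratio = 0.4333

0.4333


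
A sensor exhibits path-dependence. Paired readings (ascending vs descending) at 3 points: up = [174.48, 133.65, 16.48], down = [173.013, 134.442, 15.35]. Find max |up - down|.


|174.48 - 173.013| = 1.4670
|133.65 - 134.442| = 0.7920
|16.48 - 15.35| = 1.1300
hysteresis = max(diffs) = 1.4670

1.4670


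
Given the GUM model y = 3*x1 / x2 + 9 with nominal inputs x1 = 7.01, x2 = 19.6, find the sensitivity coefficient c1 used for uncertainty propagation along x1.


y = 3*x1 / x2 + 9
dy/dx1 = 3/x2
Evaluate at x2 = 19.6: c1 = 3 / 19.6
c1 = 0.1531

0.1531


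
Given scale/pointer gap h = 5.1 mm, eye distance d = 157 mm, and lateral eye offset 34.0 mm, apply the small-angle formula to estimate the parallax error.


error = h * offset / d
= 5.1 * 34.0 / 157
= 1.1045

1.1045


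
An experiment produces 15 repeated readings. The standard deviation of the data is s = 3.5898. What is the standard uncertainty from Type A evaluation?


u_A = s / sqrt(n)
u_A = 3.5898 / sqrt(15)
u_A = 3.5898 / 3.8729833
u_A = 0.9269

0.9269


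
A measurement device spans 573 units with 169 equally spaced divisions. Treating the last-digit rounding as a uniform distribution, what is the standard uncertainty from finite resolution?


resolution = range / divisions
resolution = 573 / 169 = 3.3905325
u_res = resolution / (2*sqrt(3))
u_res = 3.3905325 / 3.4641016
u_res = 0.9788

0.9788


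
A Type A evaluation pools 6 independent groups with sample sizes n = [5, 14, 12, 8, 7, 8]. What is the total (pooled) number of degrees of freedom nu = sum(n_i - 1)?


nu = sum_i (n_i - 1)
nu = ((5 - 1) + (14 - 1) + (12 - 1) + (8 - 1) + (7 - 1) + (8 - 1))
nu = 4 + 13 + 11 + 7 + 6 + 7
nu = 48

48


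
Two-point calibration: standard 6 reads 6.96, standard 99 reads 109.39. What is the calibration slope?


slope = (y2 - y1) / (x2 - x1)
= (109.39 - 6.96) / (99 - 6)
= 102.4300 / 93
= 1.1014

1.1014


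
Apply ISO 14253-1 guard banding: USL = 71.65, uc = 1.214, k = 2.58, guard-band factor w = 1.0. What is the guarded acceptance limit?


U = k * uc = 2.58 * 1.214 = 3.13212
guard band g = w * U = 1.0 * 3.13212 = 3.13212
AL = USL - g = 71.65 - 3.13212
AL = 68.5179

68.5179


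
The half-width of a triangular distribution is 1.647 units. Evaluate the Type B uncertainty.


u_B = half_width / sqrt(6)
u_B = 1.647 / 2.4494897
u_B = 0.6724

0.6724


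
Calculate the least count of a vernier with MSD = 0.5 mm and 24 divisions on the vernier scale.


LC = MSD / n_div
= 0.5 / 24
= 0.0208

0.0208


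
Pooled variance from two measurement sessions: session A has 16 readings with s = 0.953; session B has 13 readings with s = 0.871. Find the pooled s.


s_p = sqrt(((n1-1)*s1^2 + (n2-1)*s2^2) / (n1+n2-2))
numerator = (16-1)*0.953^2 + (13-1)*0.871^2 = 13.623135 + 9.103692 = 22.726827
denominator = 16 + 13 - 2 = 27
s_p^2 = 22.726827 / 27 = 0.84173433
s_p = sqrt(0.84173433) = 0.9175

0.9175


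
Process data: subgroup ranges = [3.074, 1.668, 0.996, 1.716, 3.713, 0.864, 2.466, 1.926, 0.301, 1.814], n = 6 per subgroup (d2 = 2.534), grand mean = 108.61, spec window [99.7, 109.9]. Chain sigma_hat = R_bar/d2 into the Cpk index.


R_bar = (3.074 + 1.668 + 0.996 + 1.716 + 3.713 + 0.864 + 2.466 + 1.926 + 0.301 + 1.814) / 10 = 1.8538
sigma = R_bar / d2 = 1.8538 / 2.534 = 0.73157064
Cp = (USL - LSL)/(6*sigma) = (109.9 - 99.7)/(6*0.73157064) = 2.3238
Cpu = (109.9 - 108.61)/(3*0.73157064) = 0.5878
Cpl = (108.61 - 99.7)/(3*0.73157064) = 4.0598
Cpk = min(Cpu, Cpl) = 0.5878

0.5878


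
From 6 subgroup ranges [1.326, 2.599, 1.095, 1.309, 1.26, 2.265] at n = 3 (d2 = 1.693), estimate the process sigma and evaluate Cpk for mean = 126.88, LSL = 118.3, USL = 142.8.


R_bar = (1.326 + 2.599 + 1.095 + 1.309 + 1.26 + 2.265) / 6 = 1.6423333
sigma = R_bar / d2 = 1.6423333 / 1.693 = 0.97007283
Cp = (USL - LSL)/(6*sigma) = (142.8 - 118.3)/(6*0.97007283) = 4.2093
Cpu = (142.8 - 126.88)/(3*0.97007283) = 5.4704
Cpl = (126.88 - 118.3)/(3*0.97007283) = 2.9482
Cpk = min(Cpu, Cpl) = 2.9482

2.9482


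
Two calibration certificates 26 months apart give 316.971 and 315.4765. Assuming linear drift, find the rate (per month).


rate = (v2 - v1) / months
= (315.4765 - 316.971) / 26
= -1.4945 / 26
= -0.0575

-0.0575


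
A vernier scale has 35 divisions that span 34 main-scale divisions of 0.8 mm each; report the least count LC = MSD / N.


LC = MSD / n_div
= 0.8 / 35
= 0.0229

0.0229


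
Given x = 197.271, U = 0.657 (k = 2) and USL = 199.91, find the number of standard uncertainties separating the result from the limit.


u = U / k = 0.657 / 2 = 0.3285
margin = |USL - x| = |199.91 - 197.271| = 2.639
z = margin / u = 2.639 / 0.3285
z = 8.0335

8.0335


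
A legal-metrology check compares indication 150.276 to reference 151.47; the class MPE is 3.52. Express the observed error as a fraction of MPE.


e = indication - reference = 150.276 - 151.47 = -1.1940
|e| = 1.1940
ratio = |e| / MPE = 1.1940 / 3.52
ratio = 0.3392

0.3392


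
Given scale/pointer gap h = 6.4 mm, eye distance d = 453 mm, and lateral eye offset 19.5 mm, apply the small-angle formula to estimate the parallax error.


error = h * offset / d
= 6.4 * 19.5 / 453
= 0.2755

0.2755


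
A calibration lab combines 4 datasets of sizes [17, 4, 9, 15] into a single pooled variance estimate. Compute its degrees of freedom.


nu = sum_i (n_i - 1)
nu = ((17 - 1) + (4 - 1) + (9 - 1) + (15 - 1))
nu = 16 + 3 + 8 + 14
nu = 41

41


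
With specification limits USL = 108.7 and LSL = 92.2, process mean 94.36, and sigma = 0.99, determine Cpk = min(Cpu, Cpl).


Cpu = (USL - mean) / (3*sigma) = (108.7 - 94.36) / (3*0.99) = 4.8283
Cpl = (mean - LSL) / (3*sigma) = (94.36 - 92.2) / (3*0.99) = 0.7273
Cpk = min(Cpu, Cpl) = 0.7273

0.7273


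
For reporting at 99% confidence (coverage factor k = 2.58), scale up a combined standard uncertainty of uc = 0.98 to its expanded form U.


U = k * uc
U = 2.58 * 0.98
U = 2.5284

2.5284


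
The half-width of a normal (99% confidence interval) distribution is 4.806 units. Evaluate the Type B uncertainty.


u_B = half_width / 2.576
u_B = 4.806 / 2.576
u_B = 1.8657

1.8657


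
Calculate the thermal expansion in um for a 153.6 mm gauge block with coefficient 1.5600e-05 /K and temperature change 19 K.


dL = L * alpha * dT
= 153.6 * 1.5600e-05 * 19
= 0.0455270 mm
dL_um = 0.0455270 * 1000 = 45.5270 um

45.5270


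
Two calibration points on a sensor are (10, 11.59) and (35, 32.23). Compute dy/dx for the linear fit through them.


slope = (y2 - y1) / (x2 - x1)
= (32.23 - 11.59) / (35 - 10)
= 20.6400 / 25
= 0.8256

0.8256


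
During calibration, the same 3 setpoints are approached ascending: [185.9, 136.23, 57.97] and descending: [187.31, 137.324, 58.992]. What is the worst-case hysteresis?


|185.9 - 187.31| = 1.4100
|136.23 - 137.324| = 1.0940
|57.97 - 58.992| = 1.0220
hysteresis = max(diffs) = 1.4100

1.4100


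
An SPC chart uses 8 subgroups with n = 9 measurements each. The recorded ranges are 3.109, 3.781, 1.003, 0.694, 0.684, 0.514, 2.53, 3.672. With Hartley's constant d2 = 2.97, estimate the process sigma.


R_bar = (3.109 + 3.781 + 1.003 + 0.694 + 0.684 + 0.514 + 2.53 + 3.672) / 8
R_bar = 15.987 / 8 = 1.998375
sigma_hat = R_bar / d2 = 1.998375 / 2.97 = 0.6729

0.6729


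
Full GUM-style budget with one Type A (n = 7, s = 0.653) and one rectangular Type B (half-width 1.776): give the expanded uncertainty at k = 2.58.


u_A = s / sqrt(n) = 0.653 / sqrt(7) = 0.2468108
u_B = half_width / sqrt(3) = 1.776 / sqrt(3) = 1.0253741
uc = sqrt(u_A^2 + u_B^2) = sqrt(0.2468108^2 + 1.0253741^2) = 1.05466
U = k * uc = 2.58 * 1.05466
U = 2.7210

2.7210


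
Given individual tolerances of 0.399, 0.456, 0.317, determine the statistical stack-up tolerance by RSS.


RSS = sqrt(0.399^2 + 0.456^2 + 0.317^2)
= sqrt(0.467626)
= 0.6838

0.6838


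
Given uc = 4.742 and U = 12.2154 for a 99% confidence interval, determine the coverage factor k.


k = U / uc
k = 12.2154 / 4.742
k = 2.576

2.576


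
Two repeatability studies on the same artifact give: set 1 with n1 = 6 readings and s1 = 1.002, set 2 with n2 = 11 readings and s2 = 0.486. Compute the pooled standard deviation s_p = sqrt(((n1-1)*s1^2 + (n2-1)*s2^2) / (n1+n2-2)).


s_p = sqrt(((n1-1)*s1^2 + (n2-1)*s2^2) / (n1+n2-2))
numerator = (6-1)*1.002^2 + (11-1)*0.486^2 = 5.02002 + 2.36196 = 7.38198
denominator = 6 + 11 - 2 = 15
s_p^2 = 7.38198 / 15 = 0.492132
s_p = sqrt(0.492132) = 0.7015

0.7015


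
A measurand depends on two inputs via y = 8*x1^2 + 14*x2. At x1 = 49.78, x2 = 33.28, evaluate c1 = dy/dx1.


y = 8*x1^2 + 14*x2
dy/dx1 = 2*8*x1
Evaluate at x1 = 49.78: c1 = 16 * 49.78
c1 = 796.4800

796.4800


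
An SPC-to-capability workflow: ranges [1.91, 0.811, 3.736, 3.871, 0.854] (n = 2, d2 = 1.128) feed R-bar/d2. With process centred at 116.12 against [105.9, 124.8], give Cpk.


R_bar = (1.91 + 0.811 + 3.736 + 3.871 + 0.854) / 5 = 2.2364
sigma = R_bar / d2 = 2.2364 / 1.128 = 1.9826241
Cp = (USL - LSL)/(6*sigma) = (124.8 - 105.9)/(6*1.9826241) = 1.5888
Cpu = (124.8 - 116.12)/(3*1.9826241) = 1.4593
Cpl = (116.12 - 105.9)/(3*1.9826241) = 1.7183
Cpk = min(Cpu, Cpl) = 1.4593

1.4593


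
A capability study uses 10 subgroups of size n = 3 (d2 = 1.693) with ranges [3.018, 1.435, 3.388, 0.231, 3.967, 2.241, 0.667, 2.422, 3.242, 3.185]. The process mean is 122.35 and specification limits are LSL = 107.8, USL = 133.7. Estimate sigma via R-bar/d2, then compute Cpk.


R_bar = (3.018 + 1.435 + 3.388 + 0.231 + 3.967 + 2.241 + 0.667 + 2.422 + 3.242 + 3.185) / 10 = 2.3796
sigma = R_bar / d2 = 2.3796 / 1.693 = 1.4055523
Cp = (USL - LSL)/(6*sigma) = (133.7 - 107.8)/(6*1.4055523) = 3.0712
Cpu = (133.7 - 122.35)/(3*1.4055523) = 2.6917
Cpl = (122.35 - 107.8)/(3*1.4055523) = 3.4506
Cpk = min(Cpu, Cpl) = 2.6917

2.6917


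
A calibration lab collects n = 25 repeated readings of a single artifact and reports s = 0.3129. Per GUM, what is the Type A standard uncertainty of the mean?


u_A = s / sqrt(n)
u_A = 0.3129 / sqrt(25)
u_A = 0.3129 / 5
u_A = 0.0626

0.0626


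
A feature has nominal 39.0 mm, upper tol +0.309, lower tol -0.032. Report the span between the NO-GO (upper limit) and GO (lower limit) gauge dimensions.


GO = nominal - lower_tol (smallest hole = maximum material condition)
GO = 39.0 - 0.032 = 38.968
NO-GO = nominal + upper_tol (largest hole = least material condition)
NO-GO = 39.0 + 0.309 = 39.309
spread = NO-GO - GO = 39.309 - 38.968 = 0.3410

0.3410


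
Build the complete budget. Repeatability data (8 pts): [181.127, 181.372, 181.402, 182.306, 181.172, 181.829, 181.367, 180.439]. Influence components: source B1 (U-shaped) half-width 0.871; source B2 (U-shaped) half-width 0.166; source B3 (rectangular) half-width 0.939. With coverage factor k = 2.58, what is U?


mean = (181.127 + 181.372 + 181.402 + 182.306 + 181.172 + 181.829 + 181.367 + 180.439) / 8 = 181.37675
s = sqrt(sum((x - mean)^2)/(n-1)) = 0.54148783
u_A = s / sqrt(n) = 0.54148783 / sqrt(8) = 0.19144486
u_B1 = 0.871 / sqrt(2) = 0.61589001
u_B2 = 0.166 / sqrt(2) = 0.11737973
u_B3 = 0.939 / sqrt(3) = 0.5421319
uc = sqrt(0.19144486^2 + 0.61589001^2 + 0.11737973^2 + 0.5421319^2) = 0.8506801
U = k * uc = 2.58 * 0.8506801
U = 2.1948

2.1948


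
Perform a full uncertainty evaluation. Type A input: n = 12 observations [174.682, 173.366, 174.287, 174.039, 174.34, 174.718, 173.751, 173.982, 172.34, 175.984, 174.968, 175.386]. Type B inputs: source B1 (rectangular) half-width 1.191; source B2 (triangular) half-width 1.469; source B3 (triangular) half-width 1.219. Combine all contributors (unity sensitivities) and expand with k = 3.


mean = (174.682 + 173.366 + 174.287 + 174.039 + 174.34 + 174.718 + 173.751 + 173.982 + 172.34 + 175.984 + 174.968 + 175.386) / 12 = 174.32025
s = sqrt(sum((x - mean)^2)/(n-1)) = 0.95172448
u_A = s / sqrt(n) = 0.95172448 / sqrt(12) = 0.27473919
u_B1 = 1.191 / sqrt(3) = 0.68762417
u_B2 = 1.469 / sqrt(6) = 0.59971674
u_B3 = 1.219 / sqrt(6) = 0.49765467
uc = sqrt(0.27473919^2 + 0.68762417^2 + 0.59971674^2 + 0.49765467^2) = 1.0750018
U = k * uc = 3 * 1.0750018
U = 3.2250

3.2250


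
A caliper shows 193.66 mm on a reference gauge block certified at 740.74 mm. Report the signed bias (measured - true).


Systematic error = measured - true
= 193.66 - 740.74
= -547.0800

-547.0800


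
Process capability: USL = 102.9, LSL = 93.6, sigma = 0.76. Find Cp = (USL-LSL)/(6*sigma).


Cp = (USL - LSL) / (6 * sigma)
= (102.9 - 93.6) / (6 * 0.76)
= 9.3000 / 4.5600
= 2.0395

2.0395


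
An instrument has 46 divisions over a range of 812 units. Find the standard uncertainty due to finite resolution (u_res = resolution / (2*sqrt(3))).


resolution = range / divisions
resolution = 812 / 46 = 17.652174
u_res = resolution / (2*sqrt(3))
u_res = 17.652174 / 3.4641016
u_res = 5.0957

5.0957


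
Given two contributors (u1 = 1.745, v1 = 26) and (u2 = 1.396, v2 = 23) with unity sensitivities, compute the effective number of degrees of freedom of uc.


uc = sqrt(u1^2 + u2^2) = sqrt(1.745^2 + 1.396^2) = 2.2346904
v_eff = uc^4 / (u1^4/v1 + u2^4/v2)
= 2.2346904^4 / (1.745^4/26 + 1.396^4/23)
= 24.93845 / 0.52174758
v_eff = 47.7979

47.7979


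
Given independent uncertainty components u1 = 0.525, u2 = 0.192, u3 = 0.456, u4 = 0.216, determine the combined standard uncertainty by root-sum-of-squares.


uc = sqrt(0.525^2 + 0.192^2 + 0.456^2 + 0.216^2)
uc = sqrt(0.567081)
uc = 0.7530

0.7530


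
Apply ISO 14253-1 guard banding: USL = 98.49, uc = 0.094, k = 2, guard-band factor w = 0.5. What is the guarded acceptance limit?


U = k * uc = 2 * 0.094 = 0.188
guard band g = w * U = 0.5 * 0.188 = 0.094
AL = USL - g = 98.49 - 0.094
AL = 98.3960

98.3960


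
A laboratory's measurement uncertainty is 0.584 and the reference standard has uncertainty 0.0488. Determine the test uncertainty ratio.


TUR = u_lab / u_ref
= 0.584 / 0.0488
= 11.9672

11.9672


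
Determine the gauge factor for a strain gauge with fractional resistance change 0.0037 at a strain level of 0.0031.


GF = (dR/R) / epsilon
= 0.0037 / 0.0031
= 1.1935

1.1935


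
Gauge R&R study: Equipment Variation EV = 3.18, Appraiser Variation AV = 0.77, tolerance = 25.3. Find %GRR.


GRR = sqrt(EV^2 + AV^2) = sqrt(3.18^2 + 0.77^2) = 3.2718955
%GRR = GRR / tol * 100 = 3.2718955 / 25.3 * 100
%GRR = 12.9324

12.9324
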